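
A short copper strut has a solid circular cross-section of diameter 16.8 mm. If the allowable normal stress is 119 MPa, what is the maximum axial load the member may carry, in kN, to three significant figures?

26.4 kN

A = 221.7 mm².
P_max = σ_allow · A = 119 · 221.7 = 26380 N = 26.38 kN.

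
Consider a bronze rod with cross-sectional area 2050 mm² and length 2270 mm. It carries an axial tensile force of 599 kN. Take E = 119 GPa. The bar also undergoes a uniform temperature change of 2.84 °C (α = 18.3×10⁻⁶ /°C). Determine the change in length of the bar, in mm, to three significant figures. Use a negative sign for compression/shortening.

5.69 mm

δ_mech = NL/(AE) = 599000·2270/(2050·119000) = 5.574 mm.
δ_thermal = αLΔT = 18.3e-6·2270·2.84 = 0.118 mm.
δ = δ_mech + δ_thermal = 5.692 mm.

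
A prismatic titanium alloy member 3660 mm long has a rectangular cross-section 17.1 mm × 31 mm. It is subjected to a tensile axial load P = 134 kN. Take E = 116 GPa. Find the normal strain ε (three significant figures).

A = 530.1 mm².
σ = N/A = 252.8 MPa; ε = σ/E = 252.8/116000 = 2.179e-03.

0.00218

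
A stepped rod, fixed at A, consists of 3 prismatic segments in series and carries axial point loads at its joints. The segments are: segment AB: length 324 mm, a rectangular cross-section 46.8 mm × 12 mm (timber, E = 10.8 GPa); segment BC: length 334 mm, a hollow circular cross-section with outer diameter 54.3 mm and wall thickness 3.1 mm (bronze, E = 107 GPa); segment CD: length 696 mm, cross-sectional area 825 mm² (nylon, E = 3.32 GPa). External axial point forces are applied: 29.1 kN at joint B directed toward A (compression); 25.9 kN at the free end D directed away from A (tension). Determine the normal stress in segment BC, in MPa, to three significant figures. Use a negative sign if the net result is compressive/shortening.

Internal axial forces (sectioning from the free end, tension +): N_CD = 25.9 kN, N_BC = 25.9 kN, N_AB = -3.2 kN.
A_BC = 498.6 mm².
σ_BC = N_BC/A_BC = 25900/498.6 = 51.94 MPa.

51.9 MPa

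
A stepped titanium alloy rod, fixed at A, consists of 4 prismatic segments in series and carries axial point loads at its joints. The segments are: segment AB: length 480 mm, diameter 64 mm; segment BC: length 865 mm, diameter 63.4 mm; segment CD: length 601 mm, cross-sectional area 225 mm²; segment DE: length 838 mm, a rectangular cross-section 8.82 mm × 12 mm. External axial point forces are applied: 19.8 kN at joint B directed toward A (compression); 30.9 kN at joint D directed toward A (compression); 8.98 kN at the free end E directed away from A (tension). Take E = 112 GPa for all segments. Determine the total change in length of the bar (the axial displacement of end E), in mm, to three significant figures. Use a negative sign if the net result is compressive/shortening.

Internal axial forces (sectioning from the free end, tension +): N_DE = 8.98 kN, N_CD = -21.92 kN, N_BC = -21.92 kN, N_AB = -41.72 kN.
A_AB = 3217 mm².
A_BC = 3157 mm².
A_DE = 105.8 mm².
δ_AB = -41720·480/(3217·112000) = -0.05558 mm
δ_BC = -21920·865/(3157·112000) = -0.05363 mm
δ_CD = -21920·601/(225·112000) = -0.5228 mm
δ_DE = 8980·838/(105.8·112000) = 0.6348 mm
δ = Σδ_i = 0.002843 mm.

0.00284 mm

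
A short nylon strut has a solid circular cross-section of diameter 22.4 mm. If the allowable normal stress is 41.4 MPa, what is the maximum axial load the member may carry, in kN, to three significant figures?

16.3 kN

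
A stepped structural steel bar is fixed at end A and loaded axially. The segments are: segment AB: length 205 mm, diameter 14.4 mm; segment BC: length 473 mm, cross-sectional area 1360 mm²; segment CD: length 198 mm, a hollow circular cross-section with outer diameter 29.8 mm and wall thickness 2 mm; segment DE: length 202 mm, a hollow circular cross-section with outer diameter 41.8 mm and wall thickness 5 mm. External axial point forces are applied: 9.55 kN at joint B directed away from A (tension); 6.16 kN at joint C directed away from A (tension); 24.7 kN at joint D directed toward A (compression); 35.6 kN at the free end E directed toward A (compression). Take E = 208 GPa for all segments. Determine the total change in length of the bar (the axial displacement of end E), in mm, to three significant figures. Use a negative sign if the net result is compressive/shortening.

-0.749 mm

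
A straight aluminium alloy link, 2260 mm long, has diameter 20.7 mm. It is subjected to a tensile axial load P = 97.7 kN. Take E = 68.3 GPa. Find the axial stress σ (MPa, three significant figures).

290 MPa

A = 336.5 mm².
σ = N/A = 97700/336.5 = 290.3 MPa.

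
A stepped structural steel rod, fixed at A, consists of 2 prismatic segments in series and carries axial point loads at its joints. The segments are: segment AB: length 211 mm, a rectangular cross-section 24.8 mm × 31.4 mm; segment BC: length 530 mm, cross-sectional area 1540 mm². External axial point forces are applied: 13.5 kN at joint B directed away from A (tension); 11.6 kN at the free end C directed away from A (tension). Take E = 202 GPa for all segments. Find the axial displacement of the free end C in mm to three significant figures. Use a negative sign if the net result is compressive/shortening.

Internal axial forces (sectioning from the free end, tension +): N_BC = 11.6 kN, N_AB = 25.1 kN.
A_AB = 778.7 mm².
δ_AB = 25100·211/(778.7·202000) = 0.03367 mm
δ_BC = 11600·530/(1540·202000) = 0.01976 mm
δ = Σδ_i = 0.05343 mm.

0.0534 mm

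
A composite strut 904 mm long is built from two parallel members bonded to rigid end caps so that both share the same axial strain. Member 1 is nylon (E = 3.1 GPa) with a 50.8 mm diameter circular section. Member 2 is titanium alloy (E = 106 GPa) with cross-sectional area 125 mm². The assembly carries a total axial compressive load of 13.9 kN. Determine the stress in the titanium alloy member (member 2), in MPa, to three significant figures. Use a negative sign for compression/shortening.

A_1 = 2027 mm².
Equal strain + equilibrium ⇒ each member carries load in proportion to AE: A₁E₁ = 6283000 N, A₂E₂ = 13250000 N, ΣAE = 19530000 N.
σ₂ = P·E₂/ΣAE = -13900·106000/19530000 = -75.43 MPa.

-75.4 MPa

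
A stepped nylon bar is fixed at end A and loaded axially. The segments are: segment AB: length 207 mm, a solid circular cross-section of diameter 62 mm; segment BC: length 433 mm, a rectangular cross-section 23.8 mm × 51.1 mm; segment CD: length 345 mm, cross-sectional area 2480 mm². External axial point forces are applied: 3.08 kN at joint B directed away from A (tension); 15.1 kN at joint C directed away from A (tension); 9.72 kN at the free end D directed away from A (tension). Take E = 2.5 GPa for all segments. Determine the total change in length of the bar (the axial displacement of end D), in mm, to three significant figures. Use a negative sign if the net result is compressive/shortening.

Internal axial forces (sectioning from the free end, tension +): N_CD = 9.72 kN, N_BC = 24.82 kN, N_AB = 27.9 kN.
A_AB = 3019 mm².
A_BC = 1216 mm².
δ_AB = 27900·207/(3019·2500) = 0.7652 mm
δ_BC = 24820·433/(1216·2500) = 3.535 mm
δ_CD = 9720·345/(2480·2500) = 0.5409 mm
δ = Σδ_i = 4.841 mm.

4.84 mm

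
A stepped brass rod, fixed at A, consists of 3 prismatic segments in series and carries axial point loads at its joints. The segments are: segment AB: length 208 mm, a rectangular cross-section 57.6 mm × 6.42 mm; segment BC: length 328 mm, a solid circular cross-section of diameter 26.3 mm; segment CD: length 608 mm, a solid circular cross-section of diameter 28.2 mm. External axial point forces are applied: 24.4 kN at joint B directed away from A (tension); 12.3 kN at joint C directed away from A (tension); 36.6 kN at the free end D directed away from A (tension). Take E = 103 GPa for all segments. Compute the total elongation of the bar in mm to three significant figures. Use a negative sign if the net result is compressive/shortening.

Internal axial forces (sectioning from the free end, tension +): N_CD = 36.6 kN, N_BC = 48.9 kN, N_AB = 73.3 kN.
A_AB = 369.8 mm².
A_BC = 543.3 mm².
A_CD = 624.6 mm².
δ_AB = 73300·208/(369.8·103000) = 0.4003 mm
δ_BC = 48900·328/(543.3·103000) = 0.2866 mm
δ_CD = 36600·608/(624.6·103000) = 0.3459 mm
δ = Σδ_i = 1.033 mm.

1.03 mm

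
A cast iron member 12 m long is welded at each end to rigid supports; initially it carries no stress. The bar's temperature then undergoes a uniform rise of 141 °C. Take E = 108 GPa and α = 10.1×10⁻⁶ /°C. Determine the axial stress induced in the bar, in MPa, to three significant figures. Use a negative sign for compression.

-154 MPa

Free thermal expansion αLΔT = 10.1e-6 · 12000 · 141 = 17.09 mm.
The walls impose strain ε = −(17.09)/12000 = -1.4241e-03; σ = Eε = 108000 · -1.4241e-03 = -153.8 MPa.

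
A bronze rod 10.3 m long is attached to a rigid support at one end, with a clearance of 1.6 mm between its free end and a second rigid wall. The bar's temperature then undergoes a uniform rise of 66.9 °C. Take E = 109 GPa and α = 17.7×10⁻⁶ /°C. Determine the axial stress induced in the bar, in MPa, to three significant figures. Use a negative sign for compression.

Free thermal expansion αLΔT = 17.7e-6 · 10300 · 66.9 = 12.2 mm.
The walls engage after the gap closes; constrained expansion = 12.2 − 1.6 = 10.6 mm.
The walls impose strain ε = −(10.6)/10300 = -1.0288e-03; σ = Eε = 109000 · -1.0288e-03 = -112.1 MPa.

-112 MPa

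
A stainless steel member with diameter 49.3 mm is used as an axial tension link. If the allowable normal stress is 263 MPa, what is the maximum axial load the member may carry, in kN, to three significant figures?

A = 1909 mm².
P_max = σ_allow · A = 263 · 1909 = 502000 N = 502 kN.

502 kN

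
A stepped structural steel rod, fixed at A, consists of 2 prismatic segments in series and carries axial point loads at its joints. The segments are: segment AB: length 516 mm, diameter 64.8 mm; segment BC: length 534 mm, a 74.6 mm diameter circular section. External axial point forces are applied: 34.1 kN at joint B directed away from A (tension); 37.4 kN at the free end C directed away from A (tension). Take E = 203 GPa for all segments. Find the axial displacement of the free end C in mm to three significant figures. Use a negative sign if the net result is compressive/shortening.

0.0776 mm

Internal axial forces (sectioning from the free end, tension +): N_BC = 37.4 kN, N_AB = 71.5 kN.
A_AB = 3298 mm².
A_BC = 4371 mm².
δ_AB = 71500·516/(3298·203000) = 0.05511 mm
δ_BC = 37400·534/(4371·203000) = 0.02251 mm
δ = Σδ_i = 0.07762 mm.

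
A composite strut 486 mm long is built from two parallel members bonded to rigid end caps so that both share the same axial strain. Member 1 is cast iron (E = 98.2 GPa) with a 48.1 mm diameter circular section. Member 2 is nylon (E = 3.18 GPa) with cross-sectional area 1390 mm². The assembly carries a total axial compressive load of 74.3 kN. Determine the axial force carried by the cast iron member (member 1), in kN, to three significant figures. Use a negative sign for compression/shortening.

A_1 = 1817 mm².
Equal strain + equilibrium ⇒ each member carries load in proportion to AE: A₁E₁ = 178400000 N, A₂E₂ = 4420000 N, ΣAE = 182900000 N.
F₁ = P·A₁E₁/ΣAE = -74300·178400000/182900000 = -72500 N.

-72.5 kN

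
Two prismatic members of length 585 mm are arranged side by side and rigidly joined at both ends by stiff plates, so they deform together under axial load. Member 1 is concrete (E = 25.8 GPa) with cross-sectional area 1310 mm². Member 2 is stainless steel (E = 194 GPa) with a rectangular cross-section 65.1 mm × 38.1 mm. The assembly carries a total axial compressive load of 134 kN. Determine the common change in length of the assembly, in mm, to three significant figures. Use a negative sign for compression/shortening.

-0.152 mm

A_2 = 2480 mm².
Equal strain + equilibrium ⇒ each member carries load in proportion to AE: A₁E₁ = 33800000 N, A₂E₂ = 481200000 N, ΣAE = 515000000 N.
δ = PL/ΣAE = -134000·585/515000000 = -0.1522 mm.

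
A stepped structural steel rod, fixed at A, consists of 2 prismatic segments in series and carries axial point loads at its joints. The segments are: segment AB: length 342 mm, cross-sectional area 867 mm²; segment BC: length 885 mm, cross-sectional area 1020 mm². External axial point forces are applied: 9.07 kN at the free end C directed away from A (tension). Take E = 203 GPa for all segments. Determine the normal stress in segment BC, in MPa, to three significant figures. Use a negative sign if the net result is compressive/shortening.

Internal axial forces (sectioning from the free end, tension +): N_BC = 9.07 kN, N_AB = 9.07 kN.
σ_BC = N_BC/A_BC = 9070/1020 = 8.892 MPa.

8.89 MPa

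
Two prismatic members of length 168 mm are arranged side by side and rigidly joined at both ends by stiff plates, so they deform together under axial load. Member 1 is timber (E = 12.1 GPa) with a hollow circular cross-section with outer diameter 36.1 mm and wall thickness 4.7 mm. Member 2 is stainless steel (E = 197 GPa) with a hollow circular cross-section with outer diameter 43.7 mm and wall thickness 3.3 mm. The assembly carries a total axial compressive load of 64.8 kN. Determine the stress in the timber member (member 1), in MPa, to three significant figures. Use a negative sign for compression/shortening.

A_1 = 463.6 mm².
A_2 = 418.8 mm².
Equal strain + equilibrium ⇒ each member carries load in proportion to AE: A₁E₁ = 5610000 N, A₂E₂ = 82510000 N, ΣAE = 88120000 N.
σ₁ = P·E₁/ΣAE = -64800·12100/88120000 = -8.898 MPa.

-8.90 MPa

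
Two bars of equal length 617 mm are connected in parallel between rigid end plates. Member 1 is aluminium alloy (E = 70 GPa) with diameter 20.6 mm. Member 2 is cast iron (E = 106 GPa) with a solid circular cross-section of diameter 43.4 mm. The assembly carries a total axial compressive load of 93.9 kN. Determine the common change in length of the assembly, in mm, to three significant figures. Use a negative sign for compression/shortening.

-0.322 mm

A_1 = 333.3 mm².
A_2 = 1479 mm².
Equal strain + equilibrium ⇒ each member carries load in proportion to AE: A₁E₁ = 23330000 N, A₂E₂ = 156800000 N, ΣAE = 180100000 N.
δ = PL/ΣAE = -93900·617/180100000 = -0.3216 mm.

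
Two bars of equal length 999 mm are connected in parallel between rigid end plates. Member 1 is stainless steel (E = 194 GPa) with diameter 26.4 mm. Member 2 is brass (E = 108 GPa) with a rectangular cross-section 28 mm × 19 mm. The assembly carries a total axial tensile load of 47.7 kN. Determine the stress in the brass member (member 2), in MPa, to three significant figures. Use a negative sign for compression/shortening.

31.5 MPa

A_1 = 547.4 mm².
A_2 = 532 mm².
Equal strain + equilibrium ⇒ each member carries load in proportion to AE: A₁E₁ = 106200000 N, A₂E₂ = 57460000 N, ΣAE = 163600000 N.
σ₂ = P·E₂/ΣAE = 47700·108000/163600000 = 31.48 MPa.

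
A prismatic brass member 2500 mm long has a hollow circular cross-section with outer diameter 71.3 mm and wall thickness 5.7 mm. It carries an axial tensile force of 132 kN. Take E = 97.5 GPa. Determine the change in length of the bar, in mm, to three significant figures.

2.88 mm

A = 1175 mm².
δ_mech = NL/(AE) = 132000·2500/(1175·97500) = 2.881 mm.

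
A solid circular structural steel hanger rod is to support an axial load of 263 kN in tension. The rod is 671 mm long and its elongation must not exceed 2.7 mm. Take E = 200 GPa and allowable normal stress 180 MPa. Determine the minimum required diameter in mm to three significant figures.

43.1 mm

Required area A ≥ P/σ_allow = 263000/180 = 1461 mm².
For a solid circular section, d ≥ √(4A/π) = 43.13 mm.
Elongation limit: A ≥ PL/(Eδ_allow) = 263000·671/(200000·2.7) = 326.8 mm² ⇒ d ≥ 20.4 mm.
The stress limit governs.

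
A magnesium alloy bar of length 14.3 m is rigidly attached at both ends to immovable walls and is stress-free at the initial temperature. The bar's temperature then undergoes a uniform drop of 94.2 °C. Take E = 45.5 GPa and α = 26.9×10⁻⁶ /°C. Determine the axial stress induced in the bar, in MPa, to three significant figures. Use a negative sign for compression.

115 MPa

Free thermal expansion αLΔT = 26.9e-6 · 14300 · -94.2 = -36.24 mm.
The walls impose strain ε = −(-36.24)/14300 = 2.5340e-03; σ = Eε = 45500 · 2.5340e-03 = 115.3 MPa.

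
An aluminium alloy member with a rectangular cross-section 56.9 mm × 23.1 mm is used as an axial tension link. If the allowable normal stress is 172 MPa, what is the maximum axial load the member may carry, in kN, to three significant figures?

A = 1314 mm².
P_max = σ_allow · A = 172 · 1314 = 226100 N = 226.1 kN.

226 kN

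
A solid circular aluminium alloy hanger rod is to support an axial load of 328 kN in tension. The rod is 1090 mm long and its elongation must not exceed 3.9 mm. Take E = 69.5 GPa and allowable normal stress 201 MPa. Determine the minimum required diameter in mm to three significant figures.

45.6 mm

Required area A ≥ P/σ_allow = 328000/201 = 1632 mm².
For a solid circular section, d ≥ √(4A/π) = 45.58 mm.
Elongation limit: A ≥ PL/(Eδ_allow) = 328000·1090/(69500·3.9) = 1319 mm² ⇒ d ≥ 40.98 mm.
The stress limit governs.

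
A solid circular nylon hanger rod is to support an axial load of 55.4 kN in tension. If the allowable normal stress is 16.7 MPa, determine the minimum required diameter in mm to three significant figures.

Required area A ≥ P/σ_allow = 55400/16.7 = 3317 mm².
For a solid circular section, d ≥ √(4A/π) = 64.99 mm.

65.0 mm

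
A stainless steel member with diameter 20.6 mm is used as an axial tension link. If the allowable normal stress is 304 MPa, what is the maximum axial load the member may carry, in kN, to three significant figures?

A = 333.3 mm².
P_max = σ_allow · A = 304 · 333.3 = 101300 N = 101.3 kN.

101 kN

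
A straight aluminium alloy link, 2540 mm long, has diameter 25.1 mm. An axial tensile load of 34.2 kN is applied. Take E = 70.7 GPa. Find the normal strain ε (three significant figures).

9.78e-04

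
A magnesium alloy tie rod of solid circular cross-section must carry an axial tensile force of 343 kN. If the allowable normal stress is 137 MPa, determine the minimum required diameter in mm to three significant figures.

56.5 mm

Required area A ≥ P/σ_allow = 343000/137 = 2504 mm².
For a solid circular section, d ≥ √(4A/π) = 56.46 mm.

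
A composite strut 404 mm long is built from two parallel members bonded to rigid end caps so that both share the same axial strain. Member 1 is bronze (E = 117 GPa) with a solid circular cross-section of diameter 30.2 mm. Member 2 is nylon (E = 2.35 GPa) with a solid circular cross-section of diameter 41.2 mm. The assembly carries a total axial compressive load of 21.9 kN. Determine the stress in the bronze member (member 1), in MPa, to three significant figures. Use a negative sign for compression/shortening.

-29.5 MPa

A_1 = 716.3 mm².
A_2 = 1333 mm².
Equal strain + equilibrium ⇒ each member carries load in proportion to AE: A₁E₁ = 83810000 N, A₂E₂ = 3133000 N, ΣAE = 86940000 N.
σ₁ = P·E₁/ΣAE = -21900·117000/86940000 = -29.47 MPa.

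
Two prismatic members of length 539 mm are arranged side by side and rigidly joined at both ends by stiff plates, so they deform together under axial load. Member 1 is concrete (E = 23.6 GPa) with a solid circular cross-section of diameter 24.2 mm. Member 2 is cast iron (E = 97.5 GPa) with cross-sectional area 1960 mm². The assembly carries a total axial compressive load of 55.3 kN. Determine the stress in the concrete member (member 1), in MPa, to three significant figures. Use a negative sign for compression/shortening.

-6.46 MPa

A_1 = 460 mm².
Equal strain + equilibrium ⇒ each member carries load in proportion to AE: A₁E₁ = 10860000 N, A₂E₂ = 191100000 N, ΣAE = 202000000 N.
σ₁ = P·E₁/ΣAE = -55300·23600/202000000 = -6.462 MPa.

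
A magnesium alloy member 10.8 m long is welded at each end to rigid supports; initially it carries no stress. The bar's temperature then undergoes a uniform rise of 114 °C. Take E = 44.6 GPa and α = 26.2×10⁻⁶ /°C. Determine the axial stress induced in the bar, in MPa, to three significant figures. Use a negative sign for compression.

Free thermal expansion αLΔT = 26.2e-6 · 10800 · 114 = 32.26 mm.
The walls impose strain ε = −(32.26)/10800 = -2.9868e-03; σ = Eε = 44600 · -2.9868e-03 = -133.2 MPa.

-133 MPa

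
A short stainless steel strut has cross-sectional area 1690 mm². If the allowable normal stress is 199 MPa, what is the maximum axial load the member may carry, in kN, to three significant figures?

336 kN

P_max = σ_allow · A = 199 · 1690 = 336300 N = 336.3 kN.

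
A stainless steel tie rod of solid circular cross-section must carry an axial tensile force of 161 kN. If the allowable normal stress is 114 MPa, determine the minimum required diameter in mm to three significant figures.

Required area A ≥ P/σ_allow = 161000/114 = 1412 mm².
For a solid circular section, d ≥ √(4A/π) = 42.4 mm.

42.4 mm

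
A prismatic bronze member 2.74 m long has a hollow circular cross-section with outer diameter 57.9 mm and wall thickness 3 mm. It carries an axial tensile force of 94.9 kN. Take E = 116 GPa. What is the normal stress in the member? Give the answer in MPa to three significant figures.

183 MPa

A = 517.4 mm².
σ = N/A = 94900/517.4 = 183.4 MPa.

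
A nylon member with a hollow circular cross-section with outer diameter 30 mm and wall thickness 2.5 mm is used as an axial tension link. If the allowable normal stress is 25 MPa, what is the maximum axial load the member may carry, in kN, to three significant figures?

A = 216 mm².
P_max = σ_allow · A = 25 · 216 = 5400 N = 5.4 kN.

5.40 kN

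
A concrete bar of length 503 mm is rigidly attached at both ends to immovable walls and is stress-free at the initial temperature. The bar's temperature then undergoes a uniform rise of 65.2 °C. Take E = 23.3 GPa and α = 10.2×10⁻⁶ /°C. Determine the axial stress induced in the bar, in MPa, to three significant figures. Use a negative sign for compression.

-15.5 MPa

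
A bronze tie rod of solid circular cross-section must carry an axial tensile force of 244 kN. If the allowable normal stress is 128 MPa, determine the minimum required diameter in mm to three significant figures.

49.3 mm

Required area A ≥ P/σ_allow = 244000/128 = 1906 mm².
For a solid circular section, d ≥ √(4A/π) = 49.27 mm.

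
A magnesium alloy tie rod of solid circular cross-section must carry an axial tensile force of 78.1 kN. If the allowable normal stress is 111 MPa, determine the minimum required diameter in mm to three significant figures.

29.9 mm

Required area A ≥ P/σ_allow = 78100/111 = 703.6 mm².
For a solid circular section, d ≥ √(4A/π) = 29.93 mm.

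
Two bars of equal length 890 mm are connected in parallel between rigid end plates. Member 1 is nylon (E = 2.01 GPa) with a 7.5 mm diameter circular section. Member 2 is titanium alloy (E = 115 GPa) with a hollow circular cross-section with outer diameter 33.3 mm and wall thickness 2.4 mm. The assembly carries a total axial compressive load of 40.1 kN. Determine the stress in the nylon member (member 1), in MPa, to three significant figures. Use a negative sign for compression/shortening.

A_1 = 44.18 mm².
A_2 = 233 mm².
Equal strain + equilibrium ⇒ each member carries load in proportion to AE: A₁E₁ = 88800 N, A₂E₂ = 26790000 N, ΣAE = 26880000 N.
σ₁ = P·E₁/ΣAE = -40100·2010/26880000 = -2.998 MPa.

-3.00 MPa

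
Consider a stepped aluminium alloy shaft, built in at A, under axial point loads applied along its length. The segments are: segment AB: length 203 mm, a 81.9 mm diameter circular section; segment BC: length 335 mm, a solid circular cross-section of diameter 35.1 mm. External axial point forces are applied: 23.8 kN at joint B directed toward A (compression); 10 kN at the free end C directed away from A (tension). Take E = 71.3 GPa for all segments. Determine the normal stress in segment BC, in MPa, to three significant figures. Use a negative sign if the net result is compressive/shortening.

10.3 MPa

Internal axial forces (sectioning from the free end, tension +): N_BC = 10 kN, N_AB = -13.8 kN.
A_BC = 967.6 mm².
σ_BC = N_BC/A_BC = 10000/967.6 = 10.33 MPa.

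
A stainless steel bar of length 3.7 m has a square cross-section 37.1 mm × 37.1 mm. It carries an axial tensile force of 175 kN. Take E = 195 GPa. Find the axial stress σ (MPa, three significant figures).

127 MPa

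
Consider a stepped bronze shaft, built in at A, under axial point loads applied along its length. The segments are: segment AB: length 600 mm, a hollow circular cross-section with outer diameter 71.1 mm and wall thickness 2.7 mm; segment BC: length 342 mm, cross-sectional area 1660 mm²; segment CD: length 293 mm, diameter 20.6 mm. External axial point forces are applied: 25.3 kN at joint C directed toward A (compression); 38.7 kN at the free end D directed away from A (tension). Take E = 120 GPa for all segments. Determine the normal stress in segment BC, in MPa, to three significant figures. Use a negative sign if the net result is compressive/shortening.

8.07 MPa

Internal axial forces (sectioning from the free end, tension +): N_CD = 38.7 kN, N_BC = 13.4 kN, N_AB = 13.4 kN.
σ_BC = N_BC/A_BC = 13400/1660 = 8.072 MPa.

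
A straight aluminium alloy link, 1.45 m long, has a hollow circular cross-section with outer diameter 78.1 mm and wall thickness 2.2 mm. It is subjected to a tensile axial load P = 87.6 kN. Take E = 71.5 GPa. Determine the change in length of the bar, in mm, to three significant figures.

A = 524.6 mm².
δ_mech = NL/(AE) = 87600·1450/(524.6·71500) = 3.387 mm.

3.39 mm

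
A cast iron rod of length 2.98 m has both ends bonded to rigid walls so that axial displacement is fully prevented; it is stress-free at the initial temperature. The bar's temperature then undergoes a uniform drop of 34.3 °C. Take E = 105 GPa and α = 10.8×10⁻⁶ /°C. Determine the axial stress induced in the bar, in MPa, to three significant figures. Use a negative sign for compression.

Free thermal expansion αLΔT = 10.8e-6 · 2980 · -34.3 = -1.104 mm.
The walls impose strain ε = −(-1.104)/2980 = 3.7044e-04; σ = Eε = 105000 · 3.7044e-04 = 38.9 MPa.

38.9 MPa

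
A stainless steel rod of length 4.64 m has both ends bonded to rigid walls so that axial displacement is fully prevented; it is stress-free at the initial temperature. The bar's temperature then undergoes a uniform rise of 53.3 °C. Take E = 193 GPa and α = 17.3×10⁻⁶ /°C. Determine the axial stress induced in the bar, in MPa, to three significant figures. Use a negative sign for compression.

-178 MPa

Free thermal expansion αLΔT = 17.3e-6 · 4640 · 53.3 = 4.278 mm.
The walls impose strain ε = −(4.278)/4640 = -9.2209e-04; σ = Eε = 193000 · -9.2209e-04 = -178 MPa.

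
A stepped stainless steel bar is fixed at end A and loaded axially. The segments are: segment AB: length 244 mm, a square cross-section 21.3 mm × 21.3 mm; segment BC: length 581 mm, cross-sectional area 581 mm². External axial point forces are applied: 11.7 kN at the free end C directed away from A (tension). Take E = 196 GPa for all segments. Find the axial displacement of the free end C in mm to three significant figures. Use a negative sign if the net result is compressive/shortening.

0.0918 mm

Internal axial forces (sectioning from the free end, tension +): N_BC = 11.7 kN, N_AB = 11.7 kN.
A_AB = 453.7 mm².
δ_AB = 11700·244/(453.7·196000) = 0.0321 mm
δ_BC = 11700·581/(581·196000) = 0.05969 mm
δ = Σδ_i = 0.0918 mm.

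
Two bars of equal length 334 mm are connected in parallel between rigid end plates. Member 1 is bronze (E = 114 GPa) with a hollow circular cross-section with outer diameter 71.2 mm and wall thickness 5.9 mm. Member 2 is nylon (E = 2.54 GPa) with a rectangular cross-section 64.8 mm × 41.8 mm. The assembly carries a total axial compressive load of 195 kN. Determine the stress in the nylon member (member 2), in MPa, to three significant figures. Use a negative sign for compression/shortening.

-3.42 MPa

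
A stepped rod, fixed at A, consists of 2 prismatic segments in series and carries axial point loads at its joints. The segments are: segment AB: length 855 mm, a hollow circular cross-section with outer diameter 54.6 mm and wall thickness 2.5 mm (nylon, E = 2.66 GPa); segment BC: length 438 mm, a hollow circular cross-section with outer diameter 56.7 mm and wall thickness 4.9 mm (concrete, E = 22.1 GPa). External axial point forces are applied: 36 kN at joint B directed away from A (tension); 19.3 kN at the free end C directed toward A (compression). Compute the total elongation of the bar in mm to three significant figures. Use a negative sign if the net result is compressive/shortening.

Internal axial forces (sectioning from the free end, tension +): N_BC = -19.3 kN, N_AB = 16.7 kN.
A_AB = 409.2 mm².
A_BC = 797.4 mm².
δ_AB = 16700·855/(409.2·2660) = 13.12 mm
δ_BC = -19300·438/(797.4·22100) = -0.4797 mm
δ = Σδ_i = 12.64 mm.

12.6 mm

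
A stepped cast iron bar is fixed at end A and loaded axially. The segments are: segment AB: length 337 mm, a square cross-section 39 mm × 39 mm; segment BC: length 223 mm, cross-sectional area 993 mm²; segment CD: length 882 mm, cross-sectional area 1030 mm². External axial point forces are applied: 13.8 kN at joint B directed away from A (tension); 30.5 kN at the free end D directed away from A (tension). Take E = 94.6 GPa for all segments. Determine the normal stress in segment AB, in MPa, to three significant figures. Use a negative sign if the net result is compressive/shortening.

29.1 MPa

Internal axial forces (sectioning from the free end, tension +): N_CD = 30.5 kN, N_BC = 30.5 kN, N_AB = 44.3 kN.
A_AB = 1521 mm².
σ_AB = N_AB/A_AB = 44300/1521 = 29.13 MPa.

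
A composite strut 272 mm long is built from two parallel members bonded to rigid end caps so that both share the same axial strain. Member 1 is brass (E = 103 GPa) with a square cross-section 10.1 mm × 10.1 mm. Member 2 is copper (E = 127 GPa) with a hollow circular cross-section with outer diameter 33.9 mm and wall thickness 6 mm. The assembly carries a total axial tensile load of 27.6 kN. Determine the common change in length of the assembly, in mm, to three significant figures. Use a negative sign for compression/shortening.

0.0971 mm

A_1 = 102 mm².
A_2 = 525.9 mm².
Equal strain + equilibrium ⇒ each member carries load in proportion to AE: A₁E₁ = 10510000 N, A₂E₂ = 66790000 N, ΣAE = 77300000 N.
δ = PL/ΣAE = 27600·272/77300000 = 0.09712 mm.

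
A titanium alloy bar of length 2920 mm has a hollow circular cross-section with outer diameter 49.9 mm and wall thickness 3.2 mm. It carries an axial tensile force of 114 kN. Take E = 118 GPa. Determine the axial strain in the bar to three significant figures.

0.00206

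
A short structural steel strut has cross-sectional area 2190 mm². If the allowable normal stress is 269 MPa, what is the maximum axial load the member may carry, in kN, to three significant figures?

589 kN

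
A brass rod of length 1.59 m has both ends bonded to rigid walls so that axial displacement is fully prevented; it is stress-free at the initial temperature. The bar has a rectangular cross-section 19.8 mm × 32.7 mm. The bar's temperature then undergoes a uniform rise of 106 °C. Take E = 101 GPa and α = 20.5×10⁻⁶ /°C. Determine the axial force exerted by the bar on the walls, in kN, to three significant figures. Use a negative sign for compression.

Free thermal expansion αLΔT = 20.5e-6 · 1590 · 106 = 3.455 mm.
The walls impose strain ε = −(3.455)/1590 = -2.1730e-03; σ = Eε = 101000 · -2.1730e-03 = -219.5 MPa.
Wall reaction R = σ·A = -219.5·647.5 = -142100 N = -142.1 kN.

-142 kN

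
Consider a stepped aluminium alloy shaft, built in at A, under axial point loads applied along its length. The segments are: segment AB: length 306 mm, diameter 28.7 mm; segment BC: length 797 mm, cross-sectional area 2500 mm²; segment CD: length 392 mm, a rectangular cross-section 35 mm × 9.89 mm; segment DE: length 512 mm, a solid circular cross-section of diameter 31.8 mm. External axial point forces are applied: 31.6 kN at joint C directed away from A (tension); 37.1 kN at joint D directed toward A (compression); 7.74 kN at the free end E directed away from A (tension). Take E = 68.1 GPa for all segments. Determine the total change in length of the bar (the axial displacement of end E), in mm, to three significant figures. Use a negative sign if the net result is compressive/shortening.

-0.389 mm

Internal axial forces (sectioning from the free end, tension +): N_DE = 7.74 kN, N_CD = -29.36 kN, N_BC = 2.24 kN, N_AB = 2.24 kN.
A_AB = 646.9 mm².
A_CD = 346.2 mm².
A_DE = 794.2 mm².
δ_AB = 2240·306/(646.9·68100) = 0.01556 mm
δ_BC = 2240·797/(2500·68100) = 0.01049 mm
δ_CD = -29360·392/(346.2·68100) = -0.4882 mm
δ_DE = 7740·512/(794.2·68100) = 0.07327 mm
δ = Σδ_i = -0.3889 mm.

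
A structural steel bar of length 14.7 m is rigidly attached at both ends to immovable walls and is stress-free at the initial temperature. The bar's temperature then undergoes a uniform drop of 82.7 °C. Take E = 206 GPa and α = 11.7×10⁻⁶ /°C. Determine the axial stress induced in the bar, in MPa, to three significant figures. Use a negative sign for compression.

199 MPa

Free thermal expansion αLΔT = 11.7e-6 · 14700 · -82.7 = -14.22 mm.
The walls impose strain ε = −(-14.22)/14700 = 9.6759e-04; σ = Eε = 206000 · 9.6759e-04 = 199.3 MPa.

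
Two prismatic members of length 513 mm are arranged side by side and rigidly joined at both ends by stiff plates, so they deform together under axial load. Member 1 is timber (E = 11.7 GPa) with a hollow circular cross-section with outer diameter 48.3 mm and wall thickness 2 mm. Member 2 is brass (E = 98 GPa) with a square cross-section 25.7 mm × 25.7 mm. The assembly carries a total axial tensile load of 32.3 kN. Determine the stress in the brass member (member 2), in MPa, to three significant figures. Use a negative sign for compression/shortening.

46.5 MPa

A_1 = 290.9 mm².
A_2 = 660.5 mm².
Equal strain + equilibrium ⇒ each member carries load in proportion to AE: A₁E₁ = 3404000 N, A₂E₂ = 64730000 N, ΣAE = 68130000 N.
σ₂ = P·E₂/ΣAE = 32300·98000/68130000 = 46.46 MPa.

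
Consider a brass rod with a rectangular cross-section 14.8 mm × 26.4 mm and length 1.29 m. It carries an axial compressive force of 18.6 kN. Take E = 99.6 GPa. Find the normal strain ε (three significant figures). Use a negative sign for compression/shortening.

A = 390.7 mm².
σ = N/A = -47.6 MPa; ε = σ/E = -47.6/99600 = -4.780e-04.

-4.78e-04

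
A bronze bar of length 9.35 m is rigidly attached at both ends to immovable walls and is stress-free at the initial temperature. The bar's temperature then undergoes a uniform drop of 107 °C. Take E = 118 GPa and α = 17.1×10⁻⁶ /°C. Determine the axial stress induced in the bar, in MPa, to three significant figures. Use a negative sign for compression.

216 MPa

Free thermal expansion αLΔT = 17.1e-6 · 9350 · -107 = -17.11 mm.
The walls impose strain ε = −(-17.11)/9350 = 1.8297e-03; σ = Eε = 118000 · 1.8297e-03 = 215.9 MPa.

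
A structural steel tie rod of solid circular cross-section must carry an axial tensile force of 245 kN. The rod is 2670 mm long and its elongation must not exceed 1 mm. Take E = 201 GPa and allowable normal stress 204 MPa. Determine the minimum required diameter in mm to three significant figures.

Required area A ≥ P/σ_allow = 245000/204 = 1201 mm².
For a solid circular section, d ≥ √(4A/π) = 39.1 mm.
Elongation limit: A ≥ PL/(Eδ_allow) = 245000·2670/(201000·1) = 3254 mm² ⇒ d ≥ 64.37 mm.
The elongation limit governs.

64.4 mm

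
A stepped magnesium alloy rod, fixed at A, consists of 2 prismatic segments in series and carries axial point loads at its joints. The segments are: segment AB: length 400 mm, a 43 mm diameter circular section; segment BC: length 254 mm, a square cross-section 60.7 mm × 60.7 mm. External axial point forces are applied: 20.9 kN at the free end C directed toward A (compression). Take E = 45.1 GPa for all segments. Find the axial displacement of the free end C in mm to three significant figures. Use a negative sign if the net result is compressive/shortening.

Internal axial forces (sectioning from the free end, tension +): N_BC = -20.9 kN, N_AB = -20.9 kN.
A_AB = 1452 mm².
A_BC = 3684 mm².
δ_AB = -20900·400/(1452·45100) = -0.1276 mm
δ_BC = -20900·254/(3684·45100) = -0.03195 mm
δ = Σδ_i = -0.1596 mm.

-0.160 mm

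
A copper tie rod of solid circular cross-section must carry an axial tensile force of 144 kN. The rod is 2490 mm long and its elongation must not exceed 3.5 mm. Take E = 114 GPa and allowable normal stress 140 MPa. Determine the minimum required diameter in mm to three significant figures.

36.2 mm

Required area A ≥ P/σ_allow = 144000/140 = 1029 mm².
For a solid circular section, d ≥ √(4A/π) = 36.19 mm.
Elongation limit: A ≥ PL/(Eδ_allow) = 144000·2490/(114000·3.5) = 898.6 mm² ⇒ d ≥ 33.83 mm.
The stress limit governs.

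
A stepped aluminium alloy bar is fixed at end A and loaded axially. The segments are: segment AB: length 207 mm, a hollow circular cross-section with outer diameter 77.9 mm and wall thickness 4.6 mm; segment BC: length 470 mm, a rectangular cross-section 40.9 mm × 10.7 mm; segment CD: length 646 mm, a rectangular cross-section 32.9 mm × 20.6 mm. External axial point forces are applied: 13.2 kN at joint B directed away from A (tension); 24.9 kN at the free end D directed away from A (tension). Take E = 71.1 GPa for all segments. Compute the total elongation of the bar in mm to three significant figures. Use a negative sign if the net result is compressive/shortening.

0.815 mm

Internal axial forces (sectioning from the free end, tension +): N_CD = 24.9 kN, N_BC = 24.9 kN, N_AB = 38.1 kN.
A_AB = 1059 mm².
A_BC = 437.6 mm².
A_CD = 677.7 mm².
δ_AB = 38100·207/(1059·71100) = 0.1047 mm
δ_BC = 24900·470/(437.6·71100) = 0.3761 mm
δ_CD = 24900·646/(677.7·71100) = 0.3338 mm
δ = Σδ_i = 0.8146 mm.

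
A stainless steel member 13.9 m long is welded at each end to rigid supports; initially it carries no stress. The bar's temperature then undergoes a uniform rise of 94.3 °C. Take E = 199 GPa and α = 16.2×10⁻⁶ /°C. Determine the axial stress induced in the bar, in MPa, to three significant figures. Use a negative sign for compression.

Free thermal expansion αLΔT = 16.2e-6 · 13900 · 94.3 = 21.23 mm.
The walls impose strain ε = −(21.23)/13900 = -1.5277e-03; σ = Eε = 199000 · -1.5277e-03 = -304 MPa.

-304 MPa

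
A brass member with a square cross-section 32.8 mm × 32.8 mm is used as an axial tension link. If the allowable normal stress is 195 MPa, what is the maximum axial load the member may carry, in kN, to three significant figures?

210 kN

A = 1076 mm².
P_max = σ_allow · A = 195 · 1076 = 209800 N = 209.8 kN.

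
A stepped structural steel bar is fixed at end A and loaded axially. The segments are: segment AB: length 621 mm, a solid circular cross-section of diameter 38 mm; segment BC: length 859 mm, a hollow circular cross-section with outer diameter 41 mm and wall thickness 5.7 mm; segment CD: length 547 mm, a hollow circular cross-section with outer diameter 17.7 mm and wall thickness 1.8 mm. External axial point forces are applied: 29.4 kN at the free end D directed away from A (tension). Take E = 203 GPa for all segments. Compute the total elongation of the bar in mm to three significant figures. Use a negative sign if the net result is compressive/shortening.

Internal axial forces (sectioning from the free end, tension +): N_CD = 29.4 kN, N_BC = 29.4 kN, N_AB = 29.4 kN.
A_AB = 1134 mm².
A_BC = 632.1 mm².
A_CD = 89.91 mm².
δ_AB = 29400·621/(1134·203000) = 0.0793 mm
δ_BC = 29400·859/(632.1·203000) = 0.1968 mm
δ_CD = 29400·547/(89.91·203000) = 0.8811 mm
δ = Σδ_i = 1.157 mm.

1.16 mm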